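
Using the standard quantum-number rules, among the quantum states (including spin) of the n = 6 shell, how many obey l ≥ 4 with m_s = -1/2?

The n = 6 shell has l = 0 through 5; check each.
The (l, m_l) pairs meeting l ≥ 4 give: l=4 → 9; l=5 → 11.
Orbitals: 9 + 11 = 20. With m_s fixed to a single value there is one state per orbital, giving 20 states.

20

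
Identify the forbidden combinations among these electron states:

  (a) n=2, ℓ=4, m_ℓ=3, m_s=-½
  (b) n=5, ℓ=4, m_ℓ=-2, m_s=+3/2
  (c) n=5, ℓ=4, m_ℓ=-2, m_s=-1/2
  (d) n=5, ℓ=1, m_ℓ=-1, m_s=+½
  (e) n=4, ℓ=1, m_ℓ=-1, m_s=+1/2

(a) has ℓ = 4 ≥ n = 2, violating 0 ≤ ℓ ≤ n−1.
(b) has m_s = +3/2, but an electron's spin must be ±1/2.
The remaining sets (c), (d), (e) satisfy all four rules.

(a) and (b)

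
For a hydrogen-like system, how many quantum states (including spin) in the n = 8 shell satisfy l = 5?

For n = 8, l ranges over 0 … 7.
Orbitals with l = 5, by l: l=5 → 11.
Orbitals: 11. Each orbital carries two spin states, so 11 × 2 = 22 states.

22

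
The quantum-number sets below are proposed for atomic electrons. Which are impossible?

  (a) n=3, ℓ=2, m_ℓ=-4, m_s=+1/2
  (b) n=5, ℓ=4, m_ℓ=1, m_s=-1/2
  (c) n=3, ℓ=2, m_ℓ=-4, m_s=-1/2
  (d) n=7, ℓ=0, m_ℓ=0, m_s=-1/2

(a) and (c)

(a) has |m_ℓ| = 4 > ℓ = 2, violating −ℓ ≤ m_ℓ ≤ ℓ.
(c) has |m_ℓ| = 4 > ℓ = 2, violating −ℓ ≤ m_ℓ ≤ ℓ.
The remaining sets (b), (d) satisfy all four rules.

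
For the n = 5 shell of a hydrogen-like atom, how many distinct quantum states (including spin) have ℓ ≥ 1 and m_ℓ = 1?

8

The n = 5 shell has ℓ = 0 through 4; check each.
Orbitals with ℓ ≥ 1 and m_ℓ = 1, by ℓ: ℓ=1 → 1; ℓ=2 → 1; ℓ=3 → 1; ℓ=4 → 1.
Orbitals: 1 + 1 + 1 + 1 = 4. Each orbital carries two spin states, so 4 × 2 = 8 states.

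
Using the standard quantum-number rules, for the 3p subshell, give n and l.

The leading integer gives n = 3; the letter 'p' means l = 1.

n = 3, l = 1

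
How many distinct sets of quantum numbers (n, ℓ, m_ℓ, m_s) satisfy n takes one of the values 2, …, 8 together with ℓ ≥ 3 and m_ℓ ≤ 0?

Per-shell orbital counts meeting the constraint:
n=4 → 4; n=5 → 9; n=6 → 15; n=7 → 22; n=8 → 30.
Orbitals: 4 + 9 + 15 + 22 + 30 = 80. Including both spin states (m_s = ±1/2) gives 2 × 80 = 160 states.

160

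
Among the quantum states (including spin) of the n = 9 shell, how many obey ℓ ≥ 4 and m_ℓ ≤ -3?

For n = 9, ℓ ranges over 0 … 8.
Per ℓ-value: ℓ=4 → 2; ℓ=5 → 3; ℓ=6 → 4; ℓ=7 → 5; ℓ=8 → 6.
Orbitals: 2 + 3 + 4 + 5 + 6 = 20. Each orbital carries two spin states, so 20 × 2 = 40 states.

40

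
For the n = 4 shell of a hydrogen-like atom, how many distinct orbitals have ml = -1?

3

Go through l = 0, …, 3 (the values permitted for n = 4).
Contributions: l=1 → 1; l=2 → 1; l=3 → 1.
Total orbitals: 1 + 1 + 1 = 3.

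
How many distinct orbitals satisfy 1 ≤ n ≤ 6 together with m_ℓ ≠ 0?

70

Count contributing orbitals for each principal shell:
n=2 → 2; n=3 → 6; n=4 → 12; n=5 → 20; n=6 → 30.
Total orbitals: 2 + 6 + 12 + 20 + 30 = 70.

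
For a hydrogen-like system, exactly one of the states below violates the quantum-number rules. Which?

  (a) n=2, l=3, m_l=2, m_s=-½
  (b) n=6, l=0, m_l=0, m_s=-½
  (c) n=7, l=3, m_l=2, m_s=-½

(a) has l = 3 ≥ n = 2, violating 0 ≤ l ≤ n−1.
The remaining sets (b), (c) satisfy all four rules.

(a)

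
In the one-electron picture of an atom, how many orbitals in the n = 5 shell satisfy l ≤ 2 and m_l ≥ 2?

1

With n = 5 the allowed l are 0, 1, …, 4.
Contributions: l=2 → 1.
Total orbitals: 1.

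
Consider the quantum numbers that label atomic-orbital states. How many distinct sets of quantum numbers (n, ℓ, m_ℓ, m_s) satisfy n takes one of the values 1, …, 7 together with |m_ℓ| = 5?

Count contributing orbitals for each principal shell:
n=6 → 2; n=7 → 4.
Orbitals: 2 + 4 = 6. Including both spin states (m_s = ±1/2) gives 2 × 6 = 12 states.

12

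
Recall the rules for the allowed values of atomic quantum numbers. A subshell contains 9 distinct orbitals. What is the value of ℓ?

2ℓ+1 = 9 gives ℓ = 4.

ℓ = 4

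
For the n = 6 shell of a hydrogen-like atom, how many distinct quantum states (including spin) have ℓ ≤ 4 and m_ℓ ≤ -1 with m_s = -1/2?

10

With n = 6 the allowed ℓ are 0, 1, …, 5.
Per ℓ-value: ℓ=1 → 1; ℓ=2 → 2; ℓ=3 → 3; ℓ=4 → 4.
Orbitals: 1 + 2 + 3 + 4 = 10. With m_s fixed to a single value there is one state per orbital, giving 10 states.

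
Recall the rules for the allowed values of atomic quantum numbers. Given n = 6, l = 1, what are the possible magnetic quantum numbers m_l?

m_l takes every integer from −l to +l. With l = 1 that gives the 3 values -1, 0, 1.

-1, 0, 1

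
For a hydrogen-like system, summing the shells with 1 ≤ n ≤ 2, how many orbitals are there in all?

Shell n has n² orbitals: 1²=1 + 2²=4 = 5 orbitals.

5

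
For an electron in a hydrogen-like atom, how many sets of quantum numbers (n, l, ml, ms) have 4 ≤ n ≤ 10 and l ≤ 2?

126

Per-shell orbital counts meeting the constraint:
n=4 → 9; n=5 → 9; n=6 → 9; n=7 → 9; n=8 → 9; n=9 → 9; n=10 → 9.
Orbitals: 9 + 9 + 9 + 9 + 9 + 9 + 9 = 63. Including both spin states (ms = ±1/2) gives 2 × 63 = 126 states.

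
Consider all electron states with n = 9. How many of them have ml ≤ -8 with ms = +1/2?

For n = 9, l ranges over 0 … 8.
The (l, ml) pairs meeting ml ≤ -8 give: l=8 → 1.
Orbitals: 1. With ms fixed to a single value there is one state per orbital, giving 1 state.

1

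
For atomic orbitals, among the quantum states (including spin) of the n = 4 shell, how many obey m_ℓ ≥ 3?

Go through ℓ = 0, …, 3 (the values permitted for n = 4).
Contributions: ℓ=3 → 1.
Orbitals: 1. Each orbital carries two spin states, so 1 × 2 = 2 states.

2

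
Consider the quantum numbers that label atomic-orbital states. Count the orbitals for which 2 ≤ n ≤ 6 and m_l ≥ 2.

Treat each shell separately and count matching orbitals:
n=3 → 1; n=4 → 3; n=5 → 6; n=6 → 10.
Total orbitals: 1 + 3 + 6 + 10 = 20.

20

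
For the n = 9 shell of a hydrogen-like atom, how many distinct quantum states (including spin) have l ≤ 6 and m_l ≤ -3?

With n = 9 the allowed l are 0, 1, …, 8.
Contributions: l=3 → 1; l=4 → 2; l=5 → 3; l=6 → 4.
Orbitals: 1 + 2 + 3 + 4 = 10. Each orbital carries two spin states, so 10 × 2 = 20 states.

20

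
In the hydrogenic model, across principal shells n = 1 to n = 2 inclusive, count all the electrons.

Shell n has n² orbitals: 1²=1 + 2²=4 = 5 orbitals.
Two spin states per orbital: 2 × 5 = 10 electrons.

10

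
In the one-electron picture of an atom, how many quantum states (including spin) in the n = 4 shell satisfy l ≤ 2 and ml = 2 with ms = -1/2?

1

Go through l = 0, …, 3 (the values permitted for n = 4).
Orbitals with l ≤ 2 and ml = 2, by l: l=2 → 1.
Orbitals: 1. With ms fixed to a single value there is one state per orbital, giving 1 state.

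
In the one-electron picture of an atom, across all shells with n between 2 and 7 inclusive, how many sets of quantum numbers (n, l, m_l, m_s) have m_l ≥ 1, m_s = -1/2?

Treat each shell separately and count matching orbitals:
n=2 → 1; n=3 → 3; n=4 → 6; n=5 → 10; n=6 → 15; n=7 → 21.
Orbitals: 1 + 3 + 6 + 10 + 15 + 21 = 56. With m_s fixed to -1/2 there is one state per orbital, so 56 states.

56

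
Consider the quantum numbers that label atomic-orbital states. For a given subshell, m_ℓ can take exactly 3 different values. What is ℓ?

m_ℓ ranges over 2ℓ+1 integers, so 2ℓ+1 = 3 ⇒ ℓ = 1.

ℓ = 1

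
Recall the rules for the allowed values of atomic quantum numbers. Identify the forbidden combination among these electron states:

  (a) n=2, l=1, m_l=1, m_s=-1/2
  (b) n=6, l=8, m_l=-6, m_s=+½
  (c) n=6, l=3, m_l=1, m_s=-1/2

(b)

(b) has l = 8 ≥ n = 6, violating 0 ≤ l ≤ n−1.
The remaining sets (a), (c) satisfy all four rules.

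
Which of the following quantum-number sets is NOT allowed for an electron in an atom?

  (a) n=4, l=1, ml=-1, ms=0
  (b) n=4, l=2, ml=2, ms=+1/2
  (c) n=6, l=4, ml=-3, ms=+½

(a) has ms = 0, but an electron's spin must be ±1/2.
The remaining sets (b), (c) satisfy all four rules.

(a)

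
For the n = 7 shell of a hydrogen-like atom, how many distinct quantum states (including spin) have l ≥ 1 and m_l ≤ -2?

30

With n = 7 the allowed l are 0, 1, …, 6.
Per l-value: l=2 → 1; l=3 → 2; l=4 → 3; l=5 → 4; l=6 → 5.
Orbitals: 1 + 2 + 3 + 4 + 5 = 15. Each orbital carries two spin states, so 15 × 2 = 30 states.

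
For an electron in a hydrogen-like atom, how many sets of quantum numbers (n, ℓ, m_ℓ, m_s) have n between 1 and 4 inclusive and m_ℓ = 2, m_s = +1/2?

3

For each n in the range, tally the orbitals obeying m_ℓ = 2:
n=3 → 1; n=4 → 2.
Orbitals: 1 + 2 = 3. With m_s fixed to +1/2 there is one state per orbital, so 3 states.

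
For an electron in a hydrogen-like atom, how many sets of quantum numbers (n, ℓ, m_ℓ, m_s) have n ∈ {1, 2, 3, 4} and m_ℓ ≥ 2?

Go shell by shell, enumerating (ℓ, m_ℓ) with m_ℓ ≥ 2:
n=3 → 1; n=4 → 3.
Orbitals: 1 + 3 = 4. Including both spin states (m_s = ±1/2) gives 2 × 4 = 8 states.

8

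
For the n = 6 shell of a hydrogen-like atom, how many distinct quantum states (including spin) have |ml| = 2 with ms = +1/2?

8

Go through l = 0, …, 5 (the values permitted for n = 6).
Per l-value: l=2 → 2; l=3 → 2; l=4 → 2; l=5 → 2.
Orbitals: 2 + 2 + 2 + 2 = 8. With ms fixed to a single value there is one state per orbital, giving 8 states.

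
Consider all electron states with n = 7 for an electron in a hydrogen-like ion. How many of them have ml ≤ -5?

6

With n = 7 the allowed l are 0, 1, …, 6.
The (l, ml) pairs meeting ml ≤ -5 give: l=5 → 1; l=6 → 2.
Orbitals: 1 + 2 = 3. Each orbital carries two spin states, so 3 × 2 = 6 states.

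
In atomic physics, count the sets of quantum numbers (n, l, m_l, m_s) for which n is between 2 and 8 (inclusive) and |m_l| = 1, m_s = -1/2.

56

Count contributing orbitals for each principal shell:
n=2 → 2; n=3 → 4; n=4 → 6; n=5 → 8; n=6 → 10; n=7 → 12; n=8 → 14.
Orbitals: 2 + 4 + 6 + 8 + 10 + 12 + 14 = 56. With m_s fixed to -1/2 there is one state per orbital, so 56 states.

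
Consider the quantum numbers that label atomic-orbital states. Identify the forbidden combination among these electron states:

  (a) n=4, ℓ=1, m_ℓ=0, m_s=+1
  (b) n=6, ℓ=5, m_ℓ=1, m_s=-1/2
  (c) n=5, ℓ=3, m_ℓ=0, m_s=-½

(a) has m_s = +1, but an electron's spin must be ±1/2.
The remaining sets (b), (c) satisfy all four rules.

(a)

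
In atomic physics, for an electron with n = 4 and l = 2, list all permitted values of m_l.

-2, -1, 0, 1, 2

m_l takes every integer from −l to +l. With l = 2 that gives the 5 values -2, -1, 0, 1, 2.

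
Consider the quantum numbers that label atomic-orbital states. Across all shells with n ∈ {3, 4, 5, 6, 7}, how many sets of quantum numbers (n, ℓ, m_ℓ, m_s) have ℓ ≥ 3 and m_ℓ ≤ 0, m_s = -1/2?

Treat each shell separately and count matching orbitals:
n=4 → 4; n=5 → 9; n=6 → 15; n=7 → 22.
Orbitals: 4 + 9 + 15 + 22 = 50. With m_s fixed to -1/2 there is one state per orbital, so 50 states.

50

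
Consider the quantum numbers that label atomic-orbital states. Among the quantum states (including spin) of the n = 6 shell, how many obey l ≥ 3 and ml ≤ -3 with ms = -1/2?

With n = 6 the allowed l are 0, 1, …, 5.
Orbitals with l ≥ 3 and ml ≤ -3, by l: l=3 → 1; l=4 → 2; l=5 → 3.
Orbitals: 1 + 2 + 3 = 6. With ms fixed to a single value there is one state per orbital, giving 6 states.

6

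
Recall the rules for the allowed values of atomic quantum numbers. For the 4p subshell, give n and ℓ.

n = 4, ℓ = 1

The leading integer gives n = 4; the letter 'p' means ℓ = 1.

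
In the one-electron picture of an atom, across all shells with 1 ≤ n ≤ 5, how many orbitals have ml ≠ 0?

Per-shell orbital counts meeting the constraint:
n=2 → 2; n=3 → 6; n=4 → 12; n=5 → 20.
Total orbitals: 2 + 6 + 12 + 20 = 40.

40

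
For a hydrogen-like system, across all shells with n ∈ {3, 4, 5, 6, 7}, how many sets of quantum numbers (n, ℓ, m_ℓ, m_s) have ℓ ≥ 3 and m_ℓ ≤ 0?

100

Count contributing orbitals for each principal shell:
n=4 → 4; n=5 → 9; n=6 → 15; n=7 → 22.
Orbitals: 4 + 9 + 15 + 22 = 50. Including both spin states (m_s = ±1/2) gives 2 × 50 = 100 states.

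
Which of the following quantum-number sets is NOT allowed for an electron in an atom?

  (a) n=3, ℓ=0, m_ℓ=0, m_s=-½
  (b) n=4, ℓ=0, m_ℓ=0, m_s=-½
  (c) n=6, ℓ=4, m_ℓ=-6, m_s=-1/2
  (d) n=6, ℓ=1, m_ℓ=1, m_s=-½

(c) has |m_ℓ| = 6 > ℓ = 4, violating −ℓ ≤ m_ℓ ≤ ℓ.
The remaining sets (a), (b), (d) satisfy all four rules.

(c)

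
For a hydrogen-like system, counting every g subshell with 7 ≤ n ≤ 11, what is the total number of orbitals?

45

A g subshell (l = 4) exists for every n ≥ 5, so shells n = 7, 8, 9, 10, 11 each contribute one — 5 subshells.
Since each g subshell has 2·4+1 = 9 orbitals, the total is 5 × 9 = 45.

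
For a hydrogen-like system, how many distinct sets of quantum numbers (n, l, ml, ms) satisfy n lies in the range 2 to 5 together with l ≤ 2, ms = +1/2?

31

For each n in the range, tally the orbitals obeying l ≤ 2:
n=2 → 4; n=3 → 9; n=4 → 9; n=5 → 9.
Orbitals: 4 + 9 + 9 + 9 = 31. With ms fixed to +1/2 there is one state per orbital, so 31 states.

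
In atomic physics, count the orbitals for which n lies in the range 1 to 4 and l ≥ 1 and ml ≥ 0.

Go shell by shell, enumerating (l, ml) with l ≥ 1 and ml ≥ 0:
n=2 → 2; n=3 → 5; n=4 → 9.
Total orbitals: 2 + 5 + 9 = 16.

16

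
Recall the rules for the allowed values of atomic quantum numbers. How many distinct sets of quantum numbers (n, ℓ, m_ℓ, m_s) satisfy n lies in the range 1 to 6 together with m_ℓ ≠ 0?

140

Count contributing orbitals for each principal shell:
n=2 → 2; n=3 → 6; n=4 → 12; n=5 → 20; n=6 → 30.
Orbitals: 2 + 6 + 12 + 20 + 30 = 70. Including both spin states (m_s = ±1/2) gives 2 × 70 = 140 states.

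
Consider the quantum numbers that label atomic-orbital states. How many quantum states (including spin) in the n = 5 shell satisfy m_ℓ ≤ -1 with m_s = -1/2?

Contributions: ℓ=1 → 1; ℓ=2 → 2; ℓ=3 → 3; ℓ=4 → 4.
Orbitals: 1 + 2 + 3 + 4 = 10. With m_s fixed to a single value there is one state per orbital, giving 10 states.

10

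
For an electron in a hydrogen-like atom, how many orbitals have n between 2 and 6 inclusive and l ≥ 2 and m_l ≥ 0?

Count contributing orbitals for each principal shell:
n=3 → 3; n=4 → 7; n=5 → 12; n=6 → 18.
Total orbitals: 3 + 7 + 12 + 18 = 40.

40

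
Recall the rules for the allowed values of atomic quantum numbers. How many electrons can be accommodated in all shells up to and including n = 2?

Total orbitals = 1² + 2² = 5. Doubling for spin gives 10 electrons.

10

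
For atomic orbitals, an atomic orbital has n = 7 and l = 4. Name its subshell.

l = 4 corresponds to the letter 'g', so the subshell is 7g.

7g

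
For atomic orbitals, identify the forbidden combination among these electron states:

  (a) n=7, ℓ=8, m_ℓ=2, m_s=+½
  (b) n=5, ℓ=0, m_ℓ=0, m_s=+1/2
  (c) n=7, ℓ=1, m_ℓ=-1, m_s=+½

(a) has ℓ = 8 ≥ n = 7, violating 0 ≤ ℓ ≤ n−1.
The remaining sets (b), (c) satisfy all four rules.

(a)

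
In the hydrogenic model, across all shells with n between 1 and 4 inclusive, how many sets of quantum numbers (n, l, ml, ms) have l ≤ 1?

26

Count contributing orbitals for each principal shell:
n=1 → 1; n=2 → 4; n=3 → 4; n=4 → 4.
Orbitals: 1 + 4 + 4 + 4 = 13. Including both spin states (ms = ±1/2) gives 2 × 13 = 26 states.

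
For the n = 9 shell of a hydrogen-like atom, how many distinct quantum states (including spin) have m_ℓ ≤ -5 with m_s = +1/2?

10

With n = 9 the allowed ℓ are 0, 1, …, 8.
Per ℓ-value: ℓ=5 → 1; ℓ=6 → 2; ℓ=7 → 3; ℓ=8 → 4.
Orbitals: 1 + 2 + 3 + 4 = 10. With m_s fixed to a single value there is one state per orbital, giving 10 states.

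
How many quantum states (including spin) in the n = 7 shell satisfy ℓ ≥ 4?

The n = 7 shell has ℓ = 0 through 6; check each.
Contributions: ℓ=4 → 9; ℓ=5 → 11; ℓ=6 → 13.
Orbitals: 9 + 11 + 13 = 33. Each orbital carries two spin states, so 33 × 2 = 66 states.

66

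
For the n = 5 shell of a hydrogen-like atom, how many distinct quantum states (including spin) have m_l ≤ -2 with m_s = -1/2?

With n = 5 the allowed l are 0, 1, …, 4.
Contributions: l=2 → 1; l=3 → 2; l=4 → 3.
Orbitals: 1 + 2 + 3 = 6. With m_s fixed to a single value there is one state per orbital, giving 6 states.

6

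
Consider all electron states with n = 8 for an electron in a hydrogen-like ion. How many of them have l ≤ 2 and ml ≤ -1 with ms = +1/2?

3

Per l-value: l=1 → 1; l=2 → 2.
Orbitals: 1 + 2 = 3. With ms fixed to a single value there is one state per orbital, giving 3 states.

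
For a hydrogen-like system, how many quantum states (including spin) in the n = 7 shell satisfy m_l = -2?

The n = 7 shell has l = 0 through 6; check each.
Contributions: l=2 → 1; l=3 → 1; l=4 → 1; l=5 → 1; l=6 → 1.
Orbitals: 1 + 1 + 1 + 1 + 1 = 5. Each orbital carries two spin states, so 5 × 2 = 10 states.

10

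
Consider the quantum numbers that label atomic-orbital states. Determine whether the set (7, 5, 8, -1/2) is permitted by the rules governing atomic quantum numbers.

Not allowed

The magnetic quantum number must satisfy −l ≤ m_l ≤ l. With l = 5, m_l can only be -5, -4, -3, -2, -1, 0, 1, 2, 3, 4, 5, so m_l = 8 is forbidden.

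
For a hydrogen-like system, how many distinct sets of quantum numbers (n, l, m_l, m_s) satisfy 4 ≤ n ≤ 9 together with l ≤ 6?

Count contributing orbitals for each principal shell:
n=4 → 16; n=5 → 25; n=6 → 36; n=7 → 49; n=8 → 49; n=9 → 49.
Orbitals: 16 + 25 + 36 + 49 + 49 + 49 = 224. Including both spin states (m_s = ±1/2) gives 2 × 224 = 448 states.

448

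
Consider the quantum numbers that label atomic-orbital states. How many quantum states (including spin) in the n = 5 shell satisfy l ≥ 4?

Orbitals with l ≥ 4, by l: l=4 → 9.
Orbitals: 9. Each orbital carries two spin states, so 9 × 2 = 18 states.

18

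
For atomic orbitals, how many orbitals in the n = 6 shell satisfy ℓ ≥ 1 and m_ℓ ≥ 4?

With n = 6 the allowed ℓ are 0, 1, …, 5.
Orbitals with ℓ ≥ 1 and m_ℓ ≥ 4, by ℓ: ℓ=4 → 1; ℓ=5 → 2.
Total orbitals: 1 + 2 = 3.

3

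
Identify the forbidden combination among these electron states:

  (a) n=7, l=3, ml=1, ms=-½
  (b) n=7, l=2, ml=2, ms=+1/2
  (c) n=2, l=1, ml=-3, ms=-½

(c)

(c) has |ml| = 3 > l = 1, violating −l ≤ ml ≤ l.
The remaining sets (a), (b) satisfy all four rules.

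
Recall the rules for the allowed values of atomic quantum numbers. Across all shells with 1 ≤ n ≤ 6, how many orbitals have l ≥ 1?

For each n in the range, tally the orbitals obeying l ≥ 1:
n=2 → 3; n=3 → 8; n=4 → 15; n=5 → 24; n=6 → 35.
Total orbitals: 3 + 8 + 15 + 24 + 35 = 85.

85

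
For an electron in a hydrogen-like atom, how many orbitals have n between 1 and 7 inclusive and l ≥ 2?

115

Work shell by shell — for each n, count the (l, ml) pairs that satisfy l ≥ 2:
n=3 → 5; n=4 → 12; n=5 → 21; n=6 → 32; n=7 → 45.
Total orbitals: 5 + 12 + 21 + 32 + 45 = 115.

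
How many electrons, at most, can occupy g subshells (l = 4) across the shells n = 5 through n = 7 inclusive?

A g subshell (l = 4) exists for every n ≥ 5, so shells n = 5, 6, 7 each contribute one — 3 subshells.
Since each g subshell holds 2(2·4+1) = 18 electrons, the total is 3 × 18 = 54.

54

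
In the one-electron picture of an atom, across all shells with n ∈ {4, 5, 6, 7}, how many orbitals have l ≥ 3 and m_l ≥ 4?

Count contributing orbitals for each principal shell:
n=5 → 1; n=6 → 3; n=7 → 6.
Total orbitals: 1 + 3 + 6 = 10.

10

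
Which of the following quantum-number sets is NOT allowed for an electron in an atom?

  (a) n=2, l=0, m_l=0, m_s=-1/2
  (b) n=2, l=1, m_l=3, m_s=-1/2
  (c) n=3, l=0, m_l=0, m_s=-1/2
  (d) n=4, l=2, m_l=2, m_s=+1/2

(b) has |m_l| = 3 > l = 1, violating −l ≤ m_l ≤ l.
The remaining sets (a), (c), (d) satisfy all four rules.

(b)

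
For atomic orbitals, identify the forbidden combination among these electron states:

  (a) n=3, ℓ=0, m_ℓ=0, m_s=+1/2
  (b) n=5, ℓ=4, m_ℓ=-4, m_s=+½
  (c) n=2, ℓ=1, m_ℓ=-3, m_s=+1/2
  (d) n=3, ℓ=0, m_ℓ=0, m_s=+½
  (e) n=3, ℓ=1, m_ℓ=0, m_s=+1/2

(c) has |m_ℓ| = 3 > ℓ = 1, violating −ℓ ≤ m_ℓ ≤ ℓ.
The remaining sets (a), (b), (d), (e) satisfy all four rules.

(c)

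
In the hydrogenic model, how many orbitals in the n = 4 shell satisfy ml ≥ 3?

1

Orbitals with ml ≥ 3, by l: l=3 → 1.
Total orbitals: 1.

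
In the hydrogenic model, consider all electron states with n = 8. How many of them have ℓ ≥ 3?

Go through ℓ = 0, …, 7 (the values permitted for n = 8).
Per ℓ-value: ℓ=3 → 7; ℓ=4 → 9; ℓ=5 → 11; ℓ=6 → 13; ℓ=7 → 15.
Orbitals: 7 + 9 + 11 + 13 + 15 = 55. Each orbital carries two spin states, so 55 × 2 = 110 states.

110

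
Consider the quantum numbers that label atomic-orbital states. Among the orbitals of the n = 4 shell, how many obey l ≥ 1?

15

Per l-value: l=1 → 3; l=2 → 5; l=3 → 7.
Total orbitals: 3 + 5 + 7 = 15.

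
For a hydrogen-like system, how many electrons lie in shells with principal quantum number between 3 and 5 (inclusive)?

100

Shell n has n² orbitals: 3²=9 + 4²=16 + 5²=25 = 50 orbitals.
Two spin states per orbital: 2 × 50 = 100 electrons.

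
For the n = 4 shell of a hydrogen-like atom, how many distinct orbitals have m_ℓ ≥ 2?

For n = 4, ℓ ranges over 0 … 3.
Per ℓ-value: ℓ=2 → 1; ℓ=3 → 2.
Total orbitals: 1 + 2 = 3.

3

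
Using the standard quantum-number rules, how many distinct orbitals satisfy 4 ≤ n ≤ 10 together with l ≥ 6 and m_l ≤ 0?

Count contributing orbitals for each principal shell:
n=7 → 7; n=8 → 15; n=9 → 24; n=10 → 34.
Total orbitals: 7 + 15 + 24 + 34 = 80.

80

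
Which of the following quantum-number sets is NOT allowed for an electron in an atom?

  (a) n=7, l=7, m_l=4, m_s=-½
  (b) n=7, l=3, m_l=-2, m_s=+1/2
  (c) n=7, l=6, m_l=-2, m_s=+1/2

(a) has l = 7 ≥ n = 7, violating 0 ≤ l ≤ n−1.
The remaining sets (b), (c) satisfy all four rules.

(a)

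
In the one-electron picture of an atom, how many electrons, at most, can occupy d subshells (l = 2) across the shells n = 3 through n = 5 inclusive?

A d subshell (l = 2) exists for every n ≥ 3, so shells n = 3, 4, 5 each contribute one — 3 subshells.
Since each d subshell holds 2(2·2+1) = 10 electrons, the total is 3 × 10 = 30.

30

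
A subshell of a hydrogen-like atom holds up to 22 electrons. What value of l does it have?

2(2l+1) = 22 ⇒ 2l+1 = 11 ⇒ l = 5.

l = 5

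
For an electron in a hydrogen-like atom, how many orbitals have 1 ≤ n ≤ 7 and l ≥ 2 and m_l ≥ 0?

65

Treat each shell separately and count matching orbitals:
n=3 → 3; n=4 → 7; n=5 → 12; n=6 → 18; n=7 → 25.
Total orbitals: 3 + 7 + 12 + 18 + 25 = 65.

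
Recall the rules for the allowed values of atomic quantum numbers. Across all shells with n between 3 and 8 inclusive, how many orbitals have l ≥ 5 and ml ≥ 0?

40

Per-shell orbital counts meeting the constraint:
n=6 → 6; n=7 → 13; n=8 → 21.
Total orbitals: 6 + 13 + 21 = 40.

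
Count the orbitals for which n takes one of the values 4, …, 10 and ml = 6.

10

For each n in the range, tally the orbitals obeying ml = 6:
n=7 → 1; n=8 → 2; n=9 → 3; n=10 → 4.
Total orbitals: 1 + 2 + 3 + 4 = 10.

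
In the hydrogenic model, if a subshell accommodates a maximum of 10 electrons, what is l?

2(2l+1) = 10 ⇒ 2l+1 = 5 ⇒ l = 2.

l = 2 (d)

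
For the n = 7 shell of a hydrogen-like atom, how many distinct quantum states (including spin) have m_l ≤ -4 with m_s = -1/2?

The n = 7 shell has l = 0 through 6; check each.
Contributions: l=4 → 1; l=5 → 2; l=6 → 3.
Orbitals: 1 + 2 + 3 = 6. With m_s fixed to a single value there is one state per orbital, giving 6 states.

6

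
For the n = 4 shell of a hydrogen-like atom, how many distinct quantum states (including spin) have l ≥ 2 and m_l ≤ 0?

14

With n = 4 the allowed l are 0, 1, …, 3.
Contributions: l=2 → 3; l=3 → 4.
Orbitals: 3 + 4 = 7. Each orbital carries two spin states, so 7 × 2 = 14 states.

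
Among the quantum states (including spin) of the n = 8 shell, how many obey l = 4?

18

Go through l = 0, …, 7 (the values permitted for n = 8).
Contributions: l=4 → 9.
Orbitals: 9. Each orbital carries two spin states, so 9 × 2 = 18 states.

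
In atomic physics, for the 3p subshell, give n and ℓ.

The leading integer gives n = 3; the letter 'p' means ℓ = 1.

n = 3, ℓ = 1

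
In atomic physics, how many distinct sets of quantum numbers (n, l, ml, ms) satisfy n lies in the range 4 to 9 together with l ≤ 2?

108

Treat each shell separately and count matching orbitals:
n=4 → 9; n=5 → 9; n=6 → 9; n=7 → 9; n=8 → 9; n=9 → 9.
Orbitals: 9 + 9 + 9 + 9 + 9 + 9 = 54. Including both spin states (ms = ±1/2) gives 2 × 54 = 108 states.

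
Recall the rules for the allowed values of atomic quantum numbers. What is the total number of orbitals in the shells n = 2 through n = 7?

Shell n has n² orbitals: 2²=4 + 3²=9 + 4²=16 + 5²=25 + 6²=36 + 7²=49 = 139 orbitals.

139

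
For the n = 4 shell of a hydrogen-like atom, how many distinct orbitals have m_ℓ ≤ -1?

Per ℓ-value: ℓ=1 → 1; ℓ=2 → 2; ℓ=3 → 3.
Total orbitals: 1 + 2 + 3 = 6.

6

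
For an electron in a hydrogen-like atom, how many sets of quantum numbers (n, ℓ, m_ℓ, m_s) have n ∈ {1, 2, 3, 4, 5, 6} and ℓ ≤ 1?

Treat each shell separately and count matching orbitals:
n=1 → 1; n=2 → 4; n=3 → 4; n=4 → 4; n=5 → 4; n=6 → 4.
Orbitals: 1 + 4 + 4 + 4 + 4 + 4 = 21. Including both spin states (m_s = ±1/2) gives 2 × 21 = 42 states.

42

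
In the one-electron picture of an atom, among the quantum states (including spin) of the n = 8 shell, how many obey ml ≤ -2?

The n = 8 shell has l = 0 through 7; check each.
Contributions: l=2 → 1; l=3 → 2; l=4 → 3; l=5 → 4; l=6 → 5; l=7 → 6.
Orbitals: 1 + 2 + 3 + 4 + 5 + 6 = 21. Each orbital carries two spin states, so 21 × 2 = 42 states.

42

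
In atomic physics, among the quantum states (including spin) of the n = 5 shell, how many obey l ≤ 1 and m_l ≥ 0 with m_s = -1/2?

Go through l = 0, …, 4 (the values permitted for n = 5).
Per l-value: l=0 → 1; l=1 → 2.
Orbitals: 1 + 2 = 3. With m_s fixed to a single value there is one state per orbital, giving 3 states.

3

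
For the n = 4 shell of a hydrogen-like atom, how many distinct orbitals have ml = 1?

For n = 4, l ranges over 0 … 3.
Per l-value: l=1 → 1; l=2 → 1; l=3 → 1.
Total orbitals: 1 + 1 + 1 = 3.

3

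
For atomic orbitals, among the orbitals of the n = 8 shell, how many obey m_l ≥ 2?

21

With n = 8 the allowed l are 0, 1, …, 7.
Orbitals with m_l ≥ 2, by l: l=2 → 1; l=3 → 2; l=4 → 3; l=5 → 4; l=6 → 5; l=7 → 6.
Total orbitals: 1 + 2 + 3 + 4 + 5 + 6 = 21.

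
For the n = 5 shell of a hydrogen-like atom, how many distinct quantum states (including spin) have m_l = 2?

Go through l = 0, …, 4 (the values permitted for n = 5).
Per l-value: l=2 → 1; l=3 → 1; l=4 → 1.
Orbitals: 1 + 1 + 1 = 3. Each orbital carries two spin states, so 3 × 2 = 6 states.

6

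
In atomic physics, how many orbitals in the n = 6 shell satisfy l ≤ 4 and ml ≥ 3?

With n = 6 the allowed l are 0, 1, …, 5.
Orbitals with l ≤ 4 and ml ≥ 3, by l: l=3 → 1; l=4 → 2.
Total orbitals: 1 + 2 = 3.

3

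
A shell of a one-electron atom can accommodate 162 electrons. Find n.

n = 9

2n² = 162 ⇒ n² = 81 ⇒ n = 9.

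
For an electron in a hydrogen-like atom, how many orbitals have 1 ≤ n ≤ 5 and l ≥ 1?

50

For each n in the range, tally the orbitals obeying l ≥ 1:
n=2 → 3; n=3 → 8; n=4 → 15; n=5 → 24.
Total orbitals: 3 + 8 + 15 + 24 = 50.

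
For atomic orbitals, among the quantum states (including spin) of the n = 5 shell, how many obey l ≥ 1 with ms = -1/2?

Contributions: l=1 → 3; l=2 → 5; l=3 → 7; l=4 → 9.
Orbitals: 3 + 5 + 7 + 9 = 24. With ms fixed to a single value there is one state per orbital, giving 24 states.

24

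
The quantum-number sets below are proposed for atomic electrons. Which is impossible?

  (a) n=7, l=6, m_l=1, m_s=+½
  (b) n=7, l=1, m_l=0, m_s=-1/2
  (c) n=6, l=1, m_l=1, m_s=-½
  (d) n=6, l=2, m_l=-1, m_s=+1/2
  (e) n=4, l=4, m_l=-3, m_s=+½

(e) has l = 4 ≥ n = 4, violating 0 ≤ l ≤ n−1.
The remaining sets (a), (b), (c), (d) satisfy all four rules.

(e)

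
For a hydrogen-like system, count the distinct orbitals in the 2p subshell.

3

A subshell has 2l+1 orbitals; with l = 1, that's 3.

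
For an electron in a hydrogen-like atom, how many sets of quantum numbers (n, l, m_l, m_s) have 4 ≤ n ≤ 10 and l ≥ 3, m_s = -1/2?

308

Work shell by shell — for each n, count the (l, m_l) pairs that satisfy l ≥ 3:
n=4 → 7; n=5 → 16; n=6 → 27; n=7 → 40; n=8 → 55; n=9 → 72; n=10 → 91.
Orbitals: 7 + 16 + 27 + 40 + 55 + 72 + 91 = 308. With m_s fixed to -1/2 there is one state per orbital, so 308 states.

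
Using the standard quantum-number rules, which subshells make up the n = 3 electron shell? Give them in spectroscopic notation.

For n = 3, ℓ runs from 0 to 2. In spectroscopic notation ℓ = 0,1,2,… ↔ s,p,d,f,g,h,i, so the subshells are 3s, 3p, 3d.

3s, 3p, 3d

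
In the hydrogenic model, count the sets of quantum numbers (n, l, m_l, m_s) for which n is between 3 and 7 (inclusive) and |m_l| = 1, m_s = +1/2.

Count contributing orbitals for each principal shell:
n=3 → 4; n=4 → 6; n=5 → 8; n=6 → 10; n=7 → 12.
Orbitals: 4 + 6 + 8 + 10 + 12 = 40. With m_s fixed to +1/2 there is one state per orbital, so 40 states.

40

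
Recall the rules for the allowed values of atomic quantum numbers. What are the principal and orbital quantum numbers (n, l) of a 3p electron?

n = 3, l = 1

The leading integer gives n = 3; the letter 'p' means l = 1.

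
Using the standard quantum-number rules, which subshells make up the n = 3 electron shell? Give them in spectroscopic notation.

For n = 3, l runs from 0 to 2. In spectroscopic notation l = 0,1,2,… ↔ s,p,d,f,g,h,i, so the subshells are 3s, 3p, 3d.

3s, 3p, 3d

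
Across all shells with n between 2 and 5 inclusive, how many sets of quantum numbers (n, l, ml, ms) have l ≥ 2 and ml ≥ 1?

32

Count contributing orbitals for each principal shell:
n=3 → 2; n=4 → 5; n=5 → 9.
Orbitals: 2 + 5 + 9 = 16. Including both spin states (ms = ±1/2) gives 2 × 16 = 32 states.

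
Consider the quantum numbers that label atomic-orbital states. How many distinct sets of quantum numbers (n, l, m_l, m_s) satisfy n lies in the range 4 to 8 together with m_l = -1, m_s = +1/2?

Count contributing orbitals for each principal shell:
n=4 → 3; n=5 → 4; n=6 → 5; n=7 → 6; n=8 → 7.
Orbitals: 3 + 4 + 5 + 6 + 7 = 25. With m_s fixed to +1/2 there is one state per orbital, so 25 states.

25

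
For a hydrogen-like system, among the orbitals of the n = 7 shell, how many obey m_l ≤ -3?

10

Orbitals with m_l ≤ -3, by l: l=3 → 1; l=4 → 2; l=5 → 3; l=6 → 4.
Total orbitals: 1 + 2 + 3 + 4 = 10.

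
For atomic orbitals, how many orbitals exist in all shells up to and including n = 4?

Total orbitals = 1² + 2² + 3² + 4² = 30.

30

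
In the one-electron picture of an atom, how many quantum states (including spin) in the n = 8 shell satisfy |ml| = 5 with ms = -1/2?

6

Orbitals with |ml| = 5, by l: l=5 → 2; l=6 → 2; l=7 → 2.
Orbitals: 2 + 2 + 2 = 6. With ms fixed to a single value there is one state per orbital, giving 6 states.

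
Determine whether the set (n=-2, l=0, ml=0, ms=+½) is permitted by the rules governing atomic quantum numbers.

Not allowed

The principal quantum number must be a positive integer (n ≥ 1), but here n = -2.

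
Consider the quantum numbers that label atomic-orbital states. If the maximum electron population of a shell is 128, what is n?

n = 8

2n² = 128 ⇒ n² = 64 ⇒ n = 8.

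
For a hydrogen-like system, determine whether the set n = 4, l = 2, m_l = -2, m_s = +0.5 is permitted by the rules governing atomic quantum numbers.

n = 4 is a positive integer. l = 2 satisfies 0 ≤ l ≤ n−1 = 3. m_l = -2 lies in the range −l … +l (here −2 … 2). m_s = +1/2 is one of ±1/2.
All four constraints are satisfied.

Valid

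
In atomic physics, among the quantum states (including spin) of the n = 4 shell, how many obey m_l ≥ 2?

6

The n = 4 shell has l = 0 through 3; check each.
Contributions: l=2 → 1; l=3 → 2.
Orbitals: 1 + 2 = 3. Each orbital carries two spin states, so 3 × 2 = 6 states.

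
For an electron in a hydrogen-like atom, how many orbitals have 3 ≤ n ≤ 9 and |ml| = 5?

Count contributing orbitals for each principal shell:
n=6 → 2; n=7 → 4; n=8 → 6; n=9 → 8.
Total orbitals: 2 + 4 + 6 + 8 = 20.

20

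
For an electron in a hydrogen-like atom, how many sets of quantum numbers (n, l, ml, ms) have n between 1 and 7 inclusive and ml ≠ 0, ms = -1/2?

112

Per-shell orbital counts meeting the constraint:
n=2 → 2; n=3 → 6; n=4 → 12; n=5 → 20; n=6 → 30; n=7 → 42.
Orbitals: 2 + 6 + 12 + 20 + 30 + 42 = 112. With ms fixed to -1/2 there is one state per orbital, so 112 states.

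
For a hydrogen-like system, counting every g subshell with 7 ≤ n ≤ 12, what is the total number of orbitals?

54

A g subshell (ℓ = 4) exists for every n ≥ 5, so shells n = 7, 8, 9, 10, 11, 12 each contribute one — 6 subshells.
Since each g subshell has 2·4+1 = 9 orbitals, the total is 6 × 9 = 54.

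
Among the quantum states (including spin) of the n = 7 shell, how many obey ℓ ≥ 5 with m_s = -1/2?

Go through ℓ = 0, …, 6 (the values permitted for n = 7).
The (ℓ, m_ℓ) pairs meeting ℓ ≥ 5 give: ℓ=5 → 11; ℓ=6 → 13.
Orbitals: 11 + 13 = 24. With m_s fixed to a single value there is one state per orbital, giving 24 states.

24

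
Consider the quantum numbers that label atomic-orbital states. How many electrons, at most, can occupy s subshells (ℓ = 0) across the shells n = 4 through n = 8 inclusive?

10

An s subshell (ℓ = 0) exists for every n ≥ 1, so shells n = 4, 5, 6, 7, 8 each contribute one — 5 subshells.
Since each s subshell holds 2(2·0+1) = 2 electrons, the total is 5 × 2 = 10.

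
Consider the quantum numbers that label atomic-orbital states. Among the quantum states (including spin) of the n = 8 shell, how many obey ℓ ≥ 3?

110

With n = 8 the allowed ℓ are 0, 1, …, 7.
Contributions: ℓ=3 → 7; ℓ=4 → 9; ℓ=5 → 11; ℓ=6 → 13; ℓ=7 → 15.
Orbitals: 7 + 9 + 11 + 13 + 15 = 55. Each orbital carries two spin states, so 55 × 2 = 110 states.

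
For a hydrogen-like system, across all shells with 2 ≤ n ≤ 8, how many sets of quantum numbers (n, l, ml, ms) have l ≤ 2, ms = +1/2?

58

Work shell by shell — for each n, count the (l, ml) pairs that satisfy l ≤ 2:
n=2 → 4; n=3 → 9; n=4 → 9; n=5 → 9; n=6 → 9; n=7 → 9; n=8 → 9.
Orbitals: 4 + 9 + 9 + 9 + 9 + 9 + 9 = 58. With ms fixed to +1/2 there is one state per orbital, so 58 states.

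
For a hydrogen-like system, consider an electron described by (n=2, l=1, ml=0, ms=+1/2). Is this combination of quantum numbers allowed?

n = 2 is a positive integer. l = 1 satisfies 0 ≤ l ≤ n−1 = 1. ml = 0 lies in the range −l … +l (here −1 … 1). ms = +1/2 is one of ±1/2.
All four constraints are satisfied.

Yes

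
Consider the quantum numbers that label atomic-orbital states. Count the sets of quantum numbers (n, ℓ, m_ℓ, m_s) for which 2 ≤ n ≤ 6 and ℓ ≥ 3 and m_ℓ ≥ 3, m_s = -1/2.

10

Work shell by shell — for each n, count the (ℓ, m_ℓ) pairs that satisfy ℓ ≥ 3 and m_ℓ ≥ 3:
n=4 → 1; n=5 → 3; n=6 → 6.
Orbitals: 1 + 3 + 6 = 10. With m_s fixed to -1/2 there is one state per orbital, so 10 states.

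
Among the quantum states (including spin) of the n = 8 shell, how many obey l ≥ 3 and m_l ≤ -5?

Contributions: l=5 → 1; l=6 → 2; l=7 → 3.
Orbitals: 1 + 2 + 3 = 6. Each orbital carries two spin states, so 6 × 2 = 12 states.

12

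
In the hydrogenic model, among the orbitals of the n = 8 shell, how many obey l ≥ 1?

Orbitals with l ≥ 1, by l: l=1 → 3; l=2 → 5; l=3 → 7; l=4 → 9; l=5 → 11; l=6 → 13; l=7 → 15.
Total orbitals: 3 + 5 + 7 + 9 + 11 + 13 + 15 = 63.

63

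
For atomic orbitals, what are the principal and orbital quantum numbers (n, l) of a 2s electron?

n = 2, l = 0

The leading integer gives n = 2; the letter 's' means l = 0.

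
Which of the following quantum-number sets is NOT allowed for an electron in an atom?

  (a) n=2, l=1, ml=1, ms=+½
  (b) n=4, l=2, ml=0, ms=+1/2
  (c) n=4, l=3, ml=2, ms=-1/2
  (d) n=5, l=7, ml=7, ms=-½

(d) has l = 7 ≥ n = 5, violating 0 ≤ l ≤ n−1.
The remaining sets (a), (b), (c) satisfy all four rules.

(d)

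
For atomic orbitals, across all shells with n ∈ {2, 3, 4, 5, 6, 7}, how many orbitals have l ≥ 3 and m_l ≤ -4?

10

Per-shell orbital counts meeting the constraint:
n=5 → 1; n=6 → 3; n=7 → 6.
Total orbitals: 1 + 3 + 6 = 10.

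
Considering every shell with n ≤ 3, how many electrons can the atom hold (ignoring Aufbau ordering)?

Total orbitals = 1² + 2² + 3² = 14. Doubling for spin gives 28 electrons.

28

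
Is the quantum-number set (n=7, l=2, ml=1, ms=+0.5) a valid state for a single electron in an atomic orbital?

n = 7 is a positive integer. l = 2 satisfies 0 ≤ l ≤ n−1 = 6. ml = 1 lies in the range −l … +l (here −2 … 2). ms = +1/2 is one of ±1/2.
All four constraints are satisfied.

Valid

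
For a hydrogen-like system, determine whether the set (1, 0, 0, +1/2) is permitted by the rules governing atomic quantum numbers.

n = 1 is a positive integer. ℓ = 0 satisfies 0 ≤ ℓ ≤ n−1 = 0. m_ℓ = 0 lies in the range −ℓ … +ℓ (here 0). m_s = +1/2 is one of ±1/2.
All four constraints are satisfied.

Yes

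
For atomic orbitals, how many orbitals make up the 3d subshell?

5

A subshell has 2l+1 orbitals; with l = 2, that's 5.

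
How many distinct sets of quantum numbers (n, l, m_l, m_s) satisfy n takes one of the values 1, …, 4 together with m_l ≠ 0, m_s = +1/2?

Count contributing orbitals for each principal shell:
n=2 → 2; n=3 → 6; n=4 → 12.
Orbitals: 2 + 6 + 12 = 20. With m_s fixed to +1/2 there is one state per orbital, so 20 states.

20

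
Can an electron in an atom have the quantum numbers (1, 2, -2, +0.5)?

Not allowed

The orbital quantum number must satisfy 0 ≤ l ≤ n−1. With n = 1 the allowed l values are 0, so l = 2 is out of range.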